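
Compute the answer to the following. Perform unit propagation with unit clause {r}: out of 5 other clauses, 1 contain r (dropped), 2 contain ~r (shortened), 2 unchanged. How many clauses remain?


Satisfied (removed): 1
Shortened (remain): 2
Unchanged (remain): 2
Remaining = 2 + 2 = 4

4


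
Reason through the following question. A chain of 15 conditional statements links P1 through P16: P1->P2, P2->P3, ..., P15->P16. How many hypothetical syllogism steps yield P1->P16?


With 15 implications in a chain connecting 16 propositions:
P1->P2, P2->P3, ..., P15->P16
Steps needed = (number of implications) - 1 = 15 - 1 = 14

14


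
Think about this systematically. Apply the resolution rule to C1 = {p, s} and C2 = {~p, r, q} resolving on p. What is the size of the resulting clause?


Remove p from C1 and ~p from C2.
C1 remainder: {s}
C2 remainder: {r, q}
Union (resolvent): {q, r, s}
Resolvent has 3 literal(s).

3


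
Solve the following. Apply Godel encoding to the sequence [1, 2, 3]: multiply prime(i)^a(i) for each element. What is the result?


Encode each element as an exponent of the corresponding prime:
  2^1 = 2
  3^2 = 9
  5^3 = 125
Product = 2 * 9 * 125 = 2250

2250


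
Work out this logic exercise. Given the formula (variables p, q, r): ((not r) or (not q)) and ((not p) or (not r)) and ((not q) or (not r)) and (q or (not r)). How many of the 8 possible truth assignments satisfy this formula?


Evaluate all 8 assignments for p, q, r:
p=0, q=0, r=0: 1
p=0, q=0, r=1: 0
p=0, q=1, r=0: 1
p=0, q=1, r=1: 0
p=1, q=0, r=0: 1
p=1, q=0, r=1: 0
p=1, q=1, r=0: 1
p=1, q=1, r=1: 0
Satisfying count = 4

4


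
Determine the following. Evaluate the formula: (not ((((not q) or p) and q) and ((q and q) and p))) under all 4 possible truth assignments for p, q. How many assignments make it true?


Check all 4 assignments:
p=0, q=0: 1
p=0, q=1: 1
p=1, q=0: 1
p=1, q=1: 0
Count of True = 3

3


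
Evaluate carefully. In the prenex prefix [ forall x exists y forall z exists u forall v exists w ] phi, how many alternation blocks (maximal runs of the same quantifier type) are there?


Quantifier-type sequence: A E A E A E  (A=forall, E=exists)
Group into maximal same-type runs:
  Ax1 | Ex1 | Ax1 | Ex1 | Ax1 | Ex1
Number of blocks = 6

6


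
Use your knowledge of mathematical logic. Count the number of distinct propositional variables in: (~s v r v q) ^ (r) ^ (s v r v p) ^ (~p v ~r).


Identify each variable that appears in the formula.
Variables found: p, q, r, s
Count = 4

4


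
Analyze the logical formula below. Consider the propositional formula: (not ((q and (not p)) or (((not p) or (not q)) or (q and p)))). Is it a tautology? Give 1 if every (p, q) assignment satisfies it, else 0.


Check all 4 assignments:
p=0, q=0: 0
p=0, q=1: 0
p=1, q=0: 0
p=1, q=1: 0
Satisfying count = 0/4.
Tautology iff count = 4: no.

0


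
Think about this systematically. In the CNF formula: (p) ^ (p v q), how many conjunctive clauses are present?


A CNF formula is a conjunction of clauses.
Clauses are separated by ^.
Counting the conjuncts: 2 clauses.

2


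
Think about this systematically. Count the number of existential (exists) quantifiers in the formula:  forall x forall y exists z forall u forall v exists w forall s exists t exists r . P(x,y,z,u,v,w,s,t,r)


Quantifier prefix: forall x forall y exists z forall u forall v exists w forall s exists t exists r
Mark each quantifier type:
  U U E U U E U E E
Universal count = 5, Existential count = 4
Asked for existential (exists) quantifiers: 4

4


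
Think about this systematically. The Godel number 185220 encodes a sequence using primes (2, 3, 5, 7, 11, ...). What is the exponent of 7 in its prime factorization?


Factorize 185220 by dividing by 7 repeatedly.
Division steps: 7 divides 185220 exactly 3 time(s).
Exponent of 7 = 3

3


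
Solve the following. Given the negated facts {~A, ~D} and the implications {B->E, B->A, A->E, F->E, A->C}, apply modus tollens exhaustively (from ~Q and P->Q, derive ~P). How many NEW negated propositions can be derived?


Initial negated facts: {~A, ~D}
Apply modus tollens to closure:
  ~A and B->A  =>  ~B
Final negated: {~A, ~B, ~D}
New negations: {~B}
Count = 1

1


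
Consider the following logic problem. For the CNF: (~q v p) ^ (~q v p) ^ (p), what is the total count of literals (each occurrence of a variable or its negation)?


Counting literals in each clause:
Clause 1: 2 literal(s)
Clause 2: 2 literal(s)
Clause 3: 1 literal(s)
Total = 5

5


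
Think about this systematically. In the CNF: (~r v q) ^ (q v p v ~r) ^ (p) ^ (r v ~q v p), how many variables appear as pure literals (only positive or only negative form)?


Check each variable for pure literal status:
p: pure positive
q: mixed (not pure)
r: mixed (not pure)
Pure literal count = 1

1


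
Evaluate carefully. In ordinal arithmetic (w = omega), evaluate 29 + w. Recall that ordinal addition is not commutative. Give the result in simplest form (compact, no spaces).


Compute 29 + w.
Ordinal + is associative but NOT commutative; for finite n>0, n + w = w but w + n stays w+n.
Any finite left addend is absorbed by w on the right: 29 + w = w.
Result = w

w


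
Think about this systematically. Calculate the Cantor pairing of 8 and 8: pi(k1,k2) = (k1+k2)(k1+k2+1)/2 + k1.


k1 + k2 = 16
(k1+k2)(k1+k2+1)/2 = 16 * 17 / 2 = 136
pi = 136 + 8 = 144

144


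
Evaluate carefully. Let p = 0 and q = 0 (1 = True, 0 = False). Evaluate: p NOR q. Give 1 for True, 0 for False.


p = 0, q = 0
Operation: p NOR q
Evaluate: 0 NOR 0 = 1

1


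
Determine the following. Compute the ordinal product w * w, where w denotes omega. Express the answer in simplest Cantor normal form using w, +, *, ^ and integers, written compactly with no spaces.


Compute w * w.
Ordinal * is associative and left-distributive over +, but NOT commutative; for finite n>1, n*w = w but w*n stays w*n.
w * w = w^2 by definition.
Result = w^2

w^2


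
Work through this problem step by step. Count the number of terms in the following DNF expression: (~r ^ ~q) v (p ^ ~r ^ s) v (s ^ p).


A DNF formula is a disjunction of terms (conjunctions).
Terms are separated by v.
Counting the disjuncts: 3 terms.

3


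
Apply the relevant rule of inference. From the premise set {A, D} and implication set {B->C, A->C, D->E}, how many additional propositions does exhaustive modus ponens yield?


Initial facts: {A, D}
Apply modus ponens to closure:
  A and A->C  =>  C
  D and D->E  =>  E
Final known: {A, C, D, E}
New propositions: {C, E}
Count = 2

2


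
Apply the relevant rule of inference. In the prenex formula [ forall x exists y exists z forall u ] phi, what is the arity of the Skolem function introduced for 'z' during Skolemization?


Quantifier prefix: forall x exists y exists z forall u
'z' is existentially quantified at position 3.
Universal variables preceding it: x
Skolem function arity = 1

1


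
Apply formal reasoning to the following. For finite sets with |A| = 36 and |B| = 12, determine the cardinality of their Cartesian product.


The Cartesian product A x B contains all ordered pairs (a, b).
|A x B| = |A| * |B| = 36 * 12 = 432

432


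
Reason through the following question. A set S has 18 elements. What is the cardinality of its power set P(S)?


The power set of a set with n elements has 2^n elements.
|P(S)| = 2^18 = 262144

262144


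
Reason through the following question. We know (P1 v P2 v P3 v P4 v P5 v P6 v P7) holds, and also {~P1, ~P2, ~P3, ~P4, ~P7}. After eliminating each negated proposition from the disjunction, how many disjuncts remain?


Original disjuncts (7): P1, P2, P3, P4, P5, P6, P7
Negated (eliminate): ~P1, ~P2, ~P3, ~P4, ~P7
Remaining disjuncts: P5, P6
Count = 7 - 5 = 2

2


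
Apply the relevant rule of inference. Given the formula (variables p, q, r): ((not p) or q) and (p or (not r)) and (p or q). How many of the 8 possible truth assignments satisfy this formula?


Evaluate all 8 assignments for p, q, r:
p=0, q=0, r=0: 0
p=0, q=0, r=1: 0
p=0, q=1, r=0: 1
p=0, q=1, r=1: 0
p=1, q=0, r=0: 0
p=1, q=0, r=1: 0
p=1, q=1, r=0: 1
p=1, q=1, r=1: 1
Satisfying count = 3

3


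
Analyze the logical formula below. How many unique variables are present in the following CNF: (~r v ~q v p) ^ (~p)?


Identify each variable that appears in the formula.
Variables found: p, q, r
Count = 3

3


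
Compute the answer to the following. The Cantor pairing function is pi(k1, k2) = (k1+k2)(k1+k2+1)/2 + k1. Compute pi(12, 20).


k1 + k2 = 32
(k1+k2)(k1+k2+1)/2 = 32 * 33 / 2 = 528
pi = 528 + 12 = 540

540


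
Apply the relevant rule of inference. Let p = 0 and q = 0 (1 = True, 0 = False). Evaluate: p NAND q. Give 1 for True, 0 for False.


p = 0, q = 0
Operation: p NAND q
Evaluate: 0 NAND 0 = 1

1


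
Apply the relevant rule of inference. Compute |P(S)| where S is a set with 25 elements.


The power set of a set with n elements has 2^n elements.
|P(S)| = 2^25 = 33554432

33554432


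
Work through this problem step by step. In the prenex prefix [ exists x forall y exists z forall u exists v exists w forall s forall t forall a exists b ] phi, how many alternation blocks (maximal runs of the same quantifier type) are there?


Quantifier-type sequence: E A E A E E A A A E  (A=forall, E=exists)
Group into maximal same-type runs:
  Ex1 | Ax1 | Ex1 | Ax1 | Ex2 | Ax3 | Ex1
Number of blocks = 7

7


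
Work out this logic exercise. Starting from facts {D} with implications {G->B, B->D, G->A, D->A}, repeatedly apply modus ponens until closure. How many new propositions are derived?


Initial facts: {D}
Apply modus ponens to closure:
  D and D->A  =>  A
Final known: {A, D}
New propositions: {A}
Count = 1

1


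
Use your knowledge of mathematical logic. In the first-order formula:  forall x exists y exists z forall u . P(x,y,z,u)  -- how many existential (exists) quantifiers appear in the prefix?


Quantifier prefix: forall x exists y exists z forall u
Mark each quantifier type:
  U E E U
Universal count = 2, Existential count = 2
Asked for existential (exists) quantifiers: 2

2


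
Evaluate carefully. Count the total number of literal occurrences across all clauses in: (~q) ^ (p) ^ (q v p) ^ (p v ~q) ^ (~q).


Counting literals in each clause:
Clause 1: 1 literal(s)
Clause 2: 1 literal(s)
Clause 3: 2 literal(s)
Clause 4: 2 literal(s)
Clause 5: 1 literal(s)
Total = 7

7


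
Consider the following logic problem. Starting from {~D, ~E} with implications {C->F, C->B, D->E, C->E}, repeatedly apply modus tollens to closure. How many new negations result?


Initial negated facts: {~D, ~E}
Apply modus tollens to closure:
  ~E and C->E  =>  ~C
Final negated: {~C, ~D, ~E}
New negations: {~C}
Count = 1

1


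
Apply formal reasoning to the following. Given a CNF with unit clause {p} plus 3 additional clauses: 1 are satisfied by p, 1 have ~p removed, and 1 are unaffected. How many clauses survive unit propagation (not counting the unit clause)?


Satisfied (removed): 1
Shortened (remain): 1
Unchanged (remain): 1
Remaining = 1 + 1 = 2

2


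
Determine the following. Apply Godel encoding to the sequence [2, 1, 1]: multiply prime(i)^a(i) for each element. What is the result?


Encode each element as an exponent of the corresponding prime:
  2^2 = 4
  3^1 = 3
  5^1 = 5
Product = 4 * 3 * 5 = 60

60


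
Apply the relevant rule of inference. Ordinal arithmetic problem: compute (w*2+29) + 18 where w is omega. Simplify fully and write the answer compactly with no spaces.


Compute (w*2+29) + 18.
Ordinal + is associative but NOT commutative; for finite n>0, n + w = w but w + n stays w+n.
By associativity: (w*2+29) + 18 = w*2 + (29+18) = w*2+47.
Result = w*2+47

w*2+47


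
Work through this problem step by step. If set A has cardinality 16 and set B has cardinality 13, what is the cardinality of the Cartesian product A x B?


The Cartesian product A x B contains all ordered pairs (a, b).
|A x B| = |A| * |B| = 16 * 13 = 208

208


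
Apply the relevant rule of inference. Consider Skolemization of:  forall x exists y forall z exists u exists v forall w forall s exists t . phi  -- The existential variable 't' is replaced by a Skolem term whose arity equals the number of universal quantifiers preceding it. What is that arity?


Quantifier prefix: forall x exists y forall z exists u exists v forall w forall s exists t
't' is existentially quantified at position 8.
Universal variables preceding it: x, z, w, s
Skolem function arity = 4

4


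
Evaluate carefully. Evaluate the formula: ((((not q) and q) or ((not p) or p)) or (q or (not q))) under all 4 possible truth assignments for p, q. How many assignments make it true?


Check all 4 assignments:
p=0, q=0: 1
p=0, q=1: 1
p=1, q=0: 1
p=1, q=1: 1
Count of True = 4

4


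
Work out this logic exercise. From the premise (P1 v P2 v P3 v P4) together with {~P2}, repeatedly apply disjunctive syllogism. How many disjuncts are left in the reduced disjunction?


Original disjuncts (4): P1, P2, P3, P4
Negated (eliminate): ~P2
Remaining disjuncts: P1, P3, P4
Count = 4 - 1 = 3

3


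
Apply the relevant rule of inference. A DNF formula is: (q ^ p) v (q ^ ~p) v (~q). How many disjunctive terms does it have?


A DNF formula is a disjunction of terms (conjunctions).
Terms are separated by v.
Counting the disjuncts: 3 terms.

3


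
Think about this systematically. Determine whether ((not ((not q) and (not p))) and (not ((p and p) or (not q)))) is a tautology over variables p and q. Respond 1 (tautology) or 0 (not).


Check all 4 assignments:
p=0, q=0: 0
p=0, q=1: 1
p=1, q=0: 0
p=1, q=1: 0
Satisfying count = 1/4.
Tautology iff count = 4: no.

0


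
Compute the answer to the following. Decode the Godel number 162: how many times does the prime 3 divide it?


Factorize 162 by dividing by 3 repeatedly.
Division steps: 3 divides 162 exactly 4 time(s).
Exponent of 3 = 4

4


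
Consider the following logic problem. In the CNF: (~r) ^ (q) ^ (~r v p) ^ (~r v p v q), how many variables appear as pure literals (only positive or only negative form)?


Check each variable for pure literal status:
p: pure positive
q: pure positive
r: pure negative
Pure literal count = 3

3


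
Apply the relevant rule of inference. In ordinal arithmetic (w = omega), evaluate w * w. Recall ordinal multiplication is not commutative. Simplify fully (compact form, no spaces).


Compute w * w.
Ordinal * is associative and left-distributive over +, but NOT commutative; for finite n>1, n*w = w but w*n stays w*n.
w * w = w^2 by definition.
Result = w^2

w^2


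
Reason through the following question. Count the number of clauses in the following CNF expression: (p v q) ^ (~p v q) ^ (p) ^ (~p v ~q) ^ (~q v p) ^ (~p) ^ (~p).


A CNF formula is a conjunction of clauses.
Clauses are separated by ^.
Counting the conjuncts: 7 clauses.

7


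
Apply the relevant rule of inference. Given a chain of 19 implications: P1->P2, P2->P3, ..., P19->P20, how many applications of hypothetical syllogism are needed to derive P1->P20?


With 19 implications in a chain connecting 20 propositions:
P1->P2, P2->P3, ..., P19->P20
Steps needed = (number of implications) - 1 = 19 - 1 = 18

18


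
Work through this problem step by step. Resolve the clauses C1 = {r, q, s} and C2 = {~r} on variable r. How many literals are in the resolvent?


Remove r from C1 and ~r from C2.
C1 remainder: {q, s}
C2 remainder: {}
Union (resolvent): {q, s}
Resolvent has 2 literal(s).

2


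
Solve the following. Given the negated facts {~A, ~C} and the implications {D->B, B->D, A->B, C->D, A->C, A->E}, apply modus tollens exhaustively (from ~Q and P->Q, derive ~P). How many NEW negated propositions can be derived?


Initial negated facts: {~A, ~C}
Apply modus tollens to closure:
  (no implication fires)
Final negated: {~A, ~C}
New negations: {(none)}
Count = 0

0


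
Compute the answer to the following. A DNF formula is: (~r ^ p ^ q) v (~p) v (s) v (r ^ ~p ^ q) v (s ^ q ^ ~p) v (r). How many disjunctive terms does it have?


A DNF formula is a disjunction of terms (conjunctions).
Terms are separated by v.
Counting the disjuncts: 6 terms.

6


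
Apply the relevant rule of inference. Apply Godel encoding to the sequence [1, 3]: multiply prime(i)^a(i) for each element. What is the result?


Encode each element as an exponent of the corresponding prime:
  2^1 = 2
  3^3 = 27
Product = 2 * 27 = 54

54


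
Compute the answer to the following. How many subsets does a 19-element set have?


The power set of a set with n elements has 2^n elements.
|P(S)| = 2^19 = 524288

524288


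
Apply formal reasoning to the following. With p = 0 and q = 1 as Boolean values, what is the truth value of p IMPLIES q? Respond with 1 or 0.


p = 0, q = 1
Operation: p IMPLIES q
Evaluate: 0 IMPLIES 1 = 1

1


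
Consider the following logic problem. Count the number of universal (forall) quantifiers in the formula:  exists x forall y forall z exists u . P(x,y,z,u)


Quantifier prefix: exists x forall y forall z exists u
Mark each quantifier type:
  E U U E
Universal count = 2, Existential count = 2
Asked for universal (forall) quantifiers: 2

2


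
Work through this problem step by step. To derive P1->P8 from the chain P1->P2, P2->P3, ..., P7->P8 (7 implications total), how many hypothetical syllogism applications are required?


With 7 implications in a chain connecting 8 propositions:
P1->P2, P2->P3, ..., P7->P8
Steps needed = (number of implications) - 1 = 7 - 1 = 6

6


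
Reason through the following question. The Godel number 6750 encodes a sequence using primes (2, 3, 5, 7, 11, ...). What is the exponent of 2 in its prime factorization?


Factorize 6750 by dividing by 2 repeatedly.
Division steps: 2 divides 6750 exactly 1 time(s).
Exponent of 2 = 1

1


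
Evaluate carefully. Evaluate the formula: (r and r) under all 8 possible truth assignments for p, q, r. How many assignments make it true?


Check all 8 assignments:
p=0, q=0, r=0: 0
p=0, q=0, r=1: 1
p=0, q=1, r=0: 0
p=0, q=1, r=1: 1
p=1, q=0, r=0: 0
p=1, q=0, r=1: 1
p=1, q=1, r=0: 0
p=1, q=1, r=1: 1
Count of True = 4

4


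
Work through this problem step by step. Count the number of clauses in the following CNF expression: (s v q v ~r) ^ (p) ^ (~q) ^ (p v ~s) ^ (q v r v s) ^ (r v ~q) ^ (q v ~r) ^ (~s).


A CNF formula is a conjunction of clauses.
Clauses are separated by ^.
Counting the conjuncts: 8 clauses.

8


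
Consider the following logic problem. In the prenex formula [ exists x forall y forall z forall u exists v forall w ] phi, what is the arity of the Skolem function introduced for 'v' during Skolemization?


Quantifier prefix: exists x forall y forall z forall u exists v forall w
'v' is existentially quantified at position 5.
Universal variables preceding it: y, z, u
Skolem function arity = 3

3


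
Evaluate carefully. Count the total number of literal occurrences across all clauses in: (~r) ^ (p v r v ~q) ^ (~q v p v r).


Counting literals in each clause:
Clause 1: 1 literal(s)
Clause 2: 3 literal(s)
Clause 3: 3 literal(s)
Total = 7

7


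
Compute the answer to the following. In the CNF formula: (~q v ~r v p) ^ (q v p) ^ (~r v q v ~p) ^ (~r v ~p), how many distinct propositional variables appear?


Identify each variable that appears in the formula.
Variables found: p, q, r
Count = 3

3


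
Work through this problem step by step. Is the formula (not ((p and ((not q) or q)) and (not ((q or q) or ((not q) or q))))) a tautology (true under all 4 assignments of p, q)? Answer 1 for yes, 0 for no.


Check all 4 assignments:
p=0, q=0: 1
p=0, q=1: 1
p=1, q=0: 1
p=1, q=1: 1
Satisfying count = 4/4.
Tautology iff count = 4: yes.

1


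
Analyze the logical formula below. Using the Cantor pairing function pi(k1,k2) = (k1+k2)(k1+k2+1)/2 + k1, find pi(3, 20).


k1 + k2 = 23
(k1+k2)(k1+k2+1)/2 = 23 * 24 / 2 = 276
pi = 276 + 3 = 279

279


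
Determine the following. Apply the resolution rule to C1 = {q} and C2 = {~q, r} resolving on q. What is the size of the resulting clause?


Remove q from C1 and ~q from C2.
C1 remainder: {}
C2 remainder: {r}
Union (resolvent): {r}
Resolvent has 1 literal(s).

1


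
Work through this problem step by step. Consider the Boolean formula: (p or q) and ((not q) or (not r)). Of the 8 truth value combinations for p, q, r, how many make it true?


Evaluate all 8 assignments for p, q, r:
p=0, q=0, r=0: 0
p=0, q=0, r=1: 0
p=0, q=1, r=0: 1
p=0, q=1, r=1: 0
p=1, q=0, r=0: 1
p=1, q=0, r=1: 1
p=1, q=1, r=0: 1
p=1, q=1, r=1: 0
Satisfying count = 4

4


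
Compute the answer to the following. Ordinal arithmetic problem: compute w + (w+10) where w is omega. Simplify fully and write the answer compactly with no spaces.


Compute w + (w+10).
Ordinal + is associative but NOT commutative; for finite n>0, n + w = w but w + n stays w+n.
w + (w+10) = (w+w) + 10 = w*2+10.
Result = w*2+10

w*2+10


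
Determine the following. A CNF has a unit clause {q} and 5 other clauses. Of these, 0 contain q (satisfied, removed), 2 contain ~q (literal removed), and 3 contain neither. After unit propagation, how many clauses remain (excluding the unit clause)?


Satisfied (removed): 0
Shortened (remain): 2
Unchanged (remain): 3
Remaining = 2 + 3 = 5

5


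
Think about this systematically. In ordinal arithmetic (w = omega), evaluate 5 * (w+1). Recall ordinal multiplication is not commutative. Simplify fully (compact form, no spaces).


Compute 5 * (w+1).
Ordinal * is associative and left-distributive over +, but NOT commutative; for finite n>1, n*w = w but w*n stays w*n.
By left-distributivity: 5 * (w+1) = 5*w + 5*1 = w + 5 = w+5.
Result = w+5

w+5


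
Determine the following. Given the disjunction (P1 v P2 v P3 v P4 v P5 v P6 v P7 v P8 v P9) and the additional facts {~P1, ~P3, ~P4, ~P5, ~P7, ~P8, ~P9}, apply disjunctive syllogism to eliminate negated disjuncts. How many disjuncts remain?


Original disjuncts (9): P1, P2, P3, P4, P5, P6, P7, P8, P9
Negated (eliminate): ~P1, ~P3, ~P4, ~P5, ~P7, ~P8, ~P9
Remaining disjuncts: P2, P6
Count = 9 - 7 = 2

2


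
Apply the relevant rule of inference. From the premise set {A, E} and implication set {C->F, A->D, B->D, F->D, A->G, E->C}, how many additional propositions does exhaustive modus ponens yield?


Initial facts: {A, E}
Apply modus ponens to closure:
  A and A->D  =>  D
  A and A->G  =>  G
  E and E->C  =>  C
  C and C->F  =>  F
Final known: {A, C, D, E, F, G}
New propositions: {C, D, F, G}
Count = 4

4


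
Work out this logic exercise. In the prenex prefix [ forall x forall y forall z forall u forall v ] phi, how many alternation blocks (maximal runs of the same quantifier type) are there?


Quantifier-type sequence: A A A A A  (A=forall, E=exists)
Group into maximal same-type runs:
  Ax5
Number of blocks = 1

1


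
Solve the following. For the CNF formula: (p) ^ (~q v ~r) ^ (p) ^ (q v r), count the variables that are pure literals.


Check each variable for pure literal status:
p: pure positive
q: mixed (not pure)
r: mixed (not pure)
Pure literal count = 1

1


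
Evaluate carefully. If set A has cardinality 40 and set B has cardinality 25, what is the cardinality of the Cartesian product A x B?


The Cartesian product A x B contains all ordered pairs (a, b).
|A x B| = |A| * |B| = 40 * 25 = 1000

1000


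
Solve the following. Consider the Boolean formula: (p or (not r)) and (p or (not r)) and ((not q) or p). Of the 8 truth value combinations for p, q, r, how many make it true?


Evaluate all 8 assignments for p, q, r:
p=0, q=0, r=0: 1
p=0, q=0, r=1: 0
p=0, q=1, r=0: 0
p=0, q=1, r=1: 0
p=1, q=0, r=0: 1
p=1, q=0, r=1: 1
p=1, q=1, r=0: 1
p=1, q=1, r=1: 1
Satisfying count = 5

5


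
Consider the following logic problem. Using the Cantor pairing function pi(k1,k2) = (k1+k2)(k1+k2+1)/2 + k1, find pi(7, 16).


k1 + k2 = 23
(k1+k2)(k1+k2+1)/2 = 23 * 24 / 2 = 276
pi = 276 + 7 = 283

283


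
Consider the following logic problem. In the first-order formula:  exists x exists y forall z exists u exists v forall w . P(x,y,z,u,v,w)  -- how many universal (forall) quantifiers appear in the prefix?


Quantifier prefix: exists x exists y forall z exists u exists v forall w
Mark each quantifier type:
  E E U E E U
Universal count = 2, Existential count = 4
Asked for universal (forall) quantifiers: 2

2


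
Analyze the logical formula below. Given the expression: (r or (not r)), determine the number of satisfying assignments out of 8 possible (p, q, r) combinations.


Check all 8 assignments:
p=0, q=0, r=0: 1
p=0, q=0, r=1: 1
p=0, q=1, r=0: 1
p=0, q=1, r=1: 1
p=1, q=0, r=0: 1
p=1, q=0, r=1: 1
p=1, q=1, r=0: 1
p=1, q=1, r=1: 1
Count of True = 8

8


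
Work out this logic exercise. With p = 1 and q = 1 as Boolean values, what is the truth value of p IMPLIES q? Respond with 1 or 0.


p = 1, q = 1
Operation: p IMPLIES q
Evaluate: 1 IMPLIES 1 = 1

1


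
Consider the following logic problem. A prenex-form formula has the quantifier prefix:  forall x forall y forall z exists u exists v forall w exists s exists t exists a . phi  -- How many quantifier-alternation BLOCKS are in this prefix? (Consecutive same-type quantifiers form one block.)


Quantifier-type sequence: A A A E E A E E E  (A=forall, E=exists)
Group into maximal same-type runs:
  Ax3 | Ex2 | Ax1 | Ex3
Number of blocks = 4

4


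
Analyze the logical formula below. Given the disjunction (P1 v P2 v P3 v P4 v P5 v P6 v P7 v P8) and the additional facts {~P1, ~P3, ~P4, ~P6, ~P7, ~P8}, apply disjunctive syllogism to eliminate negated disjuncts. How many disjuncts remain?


Original disjuncts (8): P1, P2, P3, P4, P5, P6, P7, P8
Negated (eliminate): ~P1, ~P3, ~P4, ~P6, ~P7, ~P8
Remaining disjuncts: P2, P5
Count = 8 - 6 = 2

2


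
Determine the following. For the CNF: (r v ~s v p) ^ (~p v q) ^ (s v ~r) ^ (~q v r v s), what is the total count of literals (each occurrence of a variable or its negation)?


Counting literals in each clause:
Clause 1: 3 literal(s)
Clause 2: 2 literal(s)
Clause 3: 2 literal(s)
Clause 4: 3 literal(s)
Total = 10

10


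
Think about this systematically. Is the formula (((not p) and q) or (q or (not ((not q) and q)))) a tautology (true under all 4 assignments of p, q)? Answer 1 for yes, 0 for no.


Check all 4 assignments:
p=0, q=0: 1
p=0, q=1: 1
p=1, q=0: 1
p=1, q=1: 1
Satisfying count = 4/4.
Tautology iff count = 4: yes.

1


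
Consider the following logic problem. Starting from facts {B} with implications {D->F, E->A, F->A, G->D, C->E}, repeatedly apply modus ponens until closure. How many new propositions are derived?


Initial facts: {B}
Apply modus ponens to closure:
  (no implication fires)
Final known: {B}
New propositions: {(none)}
Count = 0

0


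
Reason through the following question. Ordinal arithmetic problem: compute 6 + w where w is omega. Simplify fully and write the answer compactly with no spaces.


Compute 6 + w.
Ordinal + is associative but NOT commutative; for finite n>0, n + w = w but w + n stays w+n.
Any finite left addend is absorbed by w on the right: 6 + w = w.
Result = w

w


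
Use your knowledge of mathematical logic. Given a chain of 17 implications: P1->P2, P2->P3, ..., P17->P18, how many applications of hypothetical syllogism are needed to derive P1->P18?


With 17 implications in a chain connecting 18 propositions:
P1->P2, P2->P3, ..., P17->P18
Steps needed = (number of implications) - 1 = 17 - 1 = 16

16


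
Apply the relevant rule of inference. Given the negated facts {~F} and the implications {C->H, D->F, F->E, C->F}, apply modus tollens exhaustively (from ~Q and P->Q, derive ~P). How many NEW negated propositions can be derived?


Initial negated facts: {~F}
Apply modus tollens to closure:
  ~F and D->F  =>  ~D
  ~F and C->F  =>  ~C
Final negated: {~C, ~D, ~F}
New negations: {~C, ~D}
Count = 2

2


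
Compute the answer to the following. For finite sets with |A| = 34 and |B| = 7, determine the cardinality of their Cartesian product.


The Cartesian product A x B contains all ordered pairs (a, b).
|A x B| = |A| * |B| = 34 * 7 = 238

238


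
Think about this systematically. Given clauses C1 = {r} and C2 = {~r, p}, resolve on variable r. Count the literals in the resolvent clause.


Remove r from C1 and ~r from C2.
C1 remainder: {}
C2 remainder: {p}
Union (resolvent): {p}
Resolvent has 1 literal(s).

1


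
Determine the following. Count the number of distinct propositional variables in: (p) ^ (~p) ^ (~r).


Identify each variable that appears in the formula.
Variables found: p, r
Count = 2

2


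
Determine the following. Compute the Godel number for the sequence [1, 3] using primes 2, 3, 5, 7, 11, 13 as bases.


Encode each element as an exponent of the corresponding prime:
  2^1 = 2
  3^3 = 27
Product = 2 * 27 = 54

54


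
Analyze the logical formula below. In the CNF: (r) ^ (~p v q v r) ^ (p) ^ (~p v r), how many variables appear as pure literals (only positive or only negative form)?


Check each variable for pure literal status:
p: mixed (not pure)
q: pure positive
r: pure positive
Pure literal count = 2

2


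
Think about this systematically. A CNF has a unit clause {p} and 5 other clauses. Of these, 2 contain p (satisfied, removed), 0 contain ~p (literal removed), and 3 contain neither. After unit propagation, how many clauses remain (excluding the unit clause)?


Satisfied (removed): 2
Shortened (remain): 0
Unchanged (remain): 3
Remaining = 0 + 3 = 3

3


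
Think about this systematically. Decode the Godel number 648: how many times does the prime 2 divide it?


Factorize 648 by dividing by 2 repeatedly.
Division steps: 2 divides 648 exactly 3 time(s).
Exponent of 2 = 3

3


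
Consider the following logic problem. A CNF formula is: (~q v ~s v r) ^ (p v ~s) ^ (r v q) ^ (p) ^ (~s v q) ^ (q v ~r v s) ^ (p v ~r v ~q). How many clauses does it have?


A CNF formula is a conjunction of clauses.
Clauses are separated by ^.
Counting the conjuncts: 7 clauses.

7


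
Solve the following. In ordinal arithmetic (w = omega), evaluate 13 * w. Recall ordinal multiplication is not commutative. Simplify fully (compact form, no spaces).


Compute 13 * w.
Ordinal * is associative and left-distributive over +, but NOT commutative; for finite n>1, n*w = w but w*n stays w*n.
For finite n>0, n * w = sup{n*k : k<w} = w. So 13 * w = w.
Result = w

w


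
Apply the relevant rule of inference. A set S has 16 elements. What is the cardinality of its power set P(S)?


The power set of a set with n elements has 2^n elements.
|P(S)| = 2^16 = 65536

65536


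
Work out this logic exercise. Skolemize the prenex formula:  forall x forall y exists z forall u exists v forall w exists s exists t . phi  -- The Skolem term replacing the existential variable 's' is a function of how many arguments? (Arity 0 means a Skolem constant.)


Quantifier prefix: forall x forall y exists z forall u exists v forall w exists s exists t
's' is existentially quantified at position 7.
Universal variables preceding it: x, y, u, w
Skolem function arity = 4

4


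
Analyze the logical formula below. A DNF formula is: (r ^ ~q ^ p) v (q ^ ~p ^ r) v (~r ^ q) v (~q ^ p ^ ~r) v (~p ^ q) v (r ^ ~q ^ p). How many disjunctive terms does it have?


A DNF formula is a disjunction of terms (conjunctions).
Terms are separated by v.
Counting the disjuncts: 6 terms.

6


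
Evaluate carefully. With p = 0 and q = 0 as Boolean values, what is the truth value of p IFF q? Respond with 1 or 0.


p = 0, q = 0
Operation: p IFF q
Evaluate: 0 IFF 0 = 1

1


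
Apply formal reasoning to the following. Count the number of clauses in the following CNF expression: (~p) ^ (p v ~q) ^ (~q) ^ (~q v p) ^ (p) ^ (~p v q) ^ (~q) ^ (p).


A CNF formula is a conjunction of clauses.
Clauses are separated by ^.
Counting the conjuncts: 8 clauses.

8


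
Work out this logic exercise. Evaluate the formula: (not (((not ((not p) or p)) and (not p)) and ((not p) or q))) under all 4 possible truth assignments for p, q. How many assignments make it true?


Check all 4 assignments:
p=0, q=0: 1
p=0, q=1: 1
p=1, q=0: 1
p=1, q=1: 1
Count of True = 4

4


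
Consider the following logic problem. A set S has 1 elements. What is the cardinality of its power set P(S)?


The power set of a set with n elements has 2^n elements.
|P(S)| = 2^1 = 2

2


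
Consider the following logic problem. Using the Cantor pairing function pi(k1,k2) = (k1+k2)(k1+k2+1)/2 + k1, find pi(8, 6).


k1 + k2 = 14
(k1+k2)(k1+k2+1)/2 = 14 * 15 / 2 = 105
pi = 105 + 8 = 113

113


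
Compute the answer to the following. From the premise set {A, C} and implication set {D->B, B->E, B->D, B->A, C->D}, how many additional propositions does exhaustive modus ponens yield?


Initial facts: {A, C}
Apply modus ponens to closure:
  C and C->D  =>  D
  D and D->B  =>  B
  B and B->E  =>  E
Final known: {A, B, C, D, E}
New propositions: {B, D, E}
Count = 3

3


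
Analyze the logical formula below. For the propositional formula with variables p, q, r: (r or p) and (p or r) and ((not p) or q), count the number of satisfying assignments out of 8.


Evaluate all 8 assignments for p, q, r:
p=0, q=0, r=0: 0
p=0, q=0, r=1: 1
p=0, q=1, r=0: 0
p=0, q=1, r=1: 1
p=1, q=0, r=0: 0
p=1, q=0, r=1: 0
p=1, q=1, r=0: 1
p=1, q=1, r=1: 1
Satisfying count = 4

4


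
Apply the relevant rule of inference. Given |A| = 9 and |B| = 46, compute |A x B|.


The Cartesian product A x B contains all ordered pairs (a, b).
|A x B| = |A| * |B| = 9 * 46 = 414

414


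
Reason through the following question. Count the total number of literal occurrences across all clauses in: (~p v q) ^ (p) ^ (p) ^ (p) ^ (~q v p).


Counting literals in each clause:
Clause 1: 2 literal(s)
Clause 2: 1 literal(s)
Clause 3: 1 literal(s)
Clause 4: 1 literal(s)
Clause 5: 2 literal(s)
Total = 7

7


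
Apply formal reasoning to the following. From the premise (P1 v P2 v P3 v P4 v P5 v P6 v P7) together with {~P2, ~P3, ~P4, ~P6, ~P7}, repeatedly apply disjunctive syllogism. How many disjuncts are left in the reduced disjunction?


Original disjuncts (7): P1, P2, P3, P4, P5, P6, P7
Negated (eliminate): ~P2, ~P3, ~P4, ~P6, ~P7
Remaining disjuncts: P1, P5
Count = 7 - 5 = 2

2


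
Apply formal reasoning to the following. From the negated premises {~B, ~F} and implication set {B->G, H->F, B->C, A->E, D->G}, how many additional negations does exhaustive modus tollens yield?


Initial negated facts: {~B, ~F}
Apply modus tollens to closure:
  ~F and H->F  =>  ~H
Final negated: {~B, ~F, ~H}
New negations: {~H}
Count = 1

1


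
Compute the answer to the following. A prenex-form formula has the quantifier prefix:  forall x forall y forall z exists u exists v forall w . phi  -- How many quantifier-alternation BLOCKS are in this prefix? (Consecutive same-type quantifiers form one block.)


Quantifier-type sequence: A A A E E A  (A=forall, E=exists)
Group into maximal same-type runs:
  Ax3 | Ex2 | Ax1
Number of blocks = 3

3


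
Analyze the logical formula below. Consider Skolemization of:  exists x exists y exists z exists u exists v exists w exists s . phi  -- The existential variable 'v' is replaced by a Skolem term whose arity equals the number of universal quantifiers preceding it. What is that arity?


Quantifier prefix: exists x exists y exists z exists u exists v exists w exists s
'v' is existentially quantified at position 5.
No universal quantifiers precede it.
Skolem function arity = 0 (a Skolem constant)

0


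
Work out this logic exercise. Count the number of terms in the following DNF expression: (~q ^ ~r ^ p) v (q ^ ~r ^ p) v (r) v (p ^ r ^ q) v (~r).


A DNF formula is a disjunction of terms (conjunctions).
Terms are separated by v.
Counting the disjuncts: 5 terms.

5


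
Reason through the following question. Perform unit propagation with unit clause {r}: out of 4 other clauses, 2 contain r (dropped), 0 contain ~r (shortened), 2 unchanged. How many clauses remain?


Satisfied (removed): 2
Shortened (remain): 0
Unchanged (remain): 2
Remaining = 0 + 2 = 2

2


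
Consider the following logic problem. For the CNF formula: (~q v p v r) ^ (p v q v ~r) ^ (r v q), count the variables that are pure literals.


Check each variable for pure literal status:
p: pure positive
q: mixed (not pure)
r: mixed (not pure)
Pure literal count = 1

1


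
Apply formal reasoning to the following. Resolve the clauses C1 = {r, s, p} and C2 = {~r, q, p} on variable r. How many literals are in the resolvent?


Remove r from C1 and ~r from C2.
C1 remainder: {s, p}
C2 remainder: {q, p}
Union (resolvent): {p, q, s}
Resolvent has 3 literal(s).

3


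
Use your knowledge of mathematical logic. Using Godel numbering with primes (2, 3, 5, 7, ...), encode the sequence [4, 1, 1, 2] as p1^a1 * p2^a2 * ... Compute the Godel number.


Encode each element as an exponent of the corresponding prime:
  2^4 = 16
  3^1 = 3
  5^1 = 5
  7^2 = 49
Product = 16 * 3 * 5 * 49 = 11760

11760


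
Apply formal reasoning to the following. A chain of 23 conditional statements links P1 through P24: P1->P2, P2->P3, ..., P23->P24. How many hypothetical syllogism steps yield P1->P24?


With 23 implications in a chain connecting 24 propositions:
P1->P2, P2->P3, ..., P23->P24
Steps needed = (number of implications) - 1 = 23 - 1 = 22

22


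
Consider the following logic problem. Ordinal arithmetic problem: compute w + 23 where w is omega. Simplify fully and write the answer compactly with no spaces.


Compute w + 23.
Ordinal + is associative but NOT commutative; for finite n>0, n + w = w but w + n stays w+n.
w + 23 is already in normal form (a successor ordinal beyond w).
Result = w+23

w+23


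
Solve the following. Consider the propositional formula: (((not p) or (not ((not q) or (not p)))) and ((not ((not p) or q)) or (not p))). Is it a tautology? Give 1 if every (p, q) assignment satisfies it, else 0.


Check all 4 assignments:
p=0, q=0: 1
p=0, q=1: 1
p=1, q=0: 0
p=1, q=1: 0
Satisfying count = 2/4.
Tautology iff count = 4: no.

0


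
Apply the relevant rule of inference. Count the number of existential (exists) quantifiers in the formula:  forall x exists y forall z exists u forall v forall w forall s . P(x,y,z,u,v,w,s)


Quantifier prefix: forall x exists y forall z exists u forall v forall w forall s
Mark each quantifier type:
  U E U E U U U
Universal count = 5, Existential count = 2
Asked for existential (exists) quantifiers: 2

2


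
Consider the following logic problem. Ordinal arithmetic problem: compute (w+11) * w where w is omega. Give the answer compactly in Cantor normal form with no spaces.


Compute (w+11) * w.
Ordinal * is associative and left-distributive over +, but NOT commutative; for finite n>1, n*w = w but w*n stays w*n.
(w+11) * w = sup{(w+11)*k : k<w} = sup{w*k+11} = w^2 (the +11 tail is absorbed in the limit).
Result = w^2

w^2


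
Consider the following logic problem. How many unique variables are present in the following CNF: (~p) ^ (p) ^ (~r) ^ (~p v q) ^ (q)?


Identify each variable that appears in the formula.
Variables found: p, q, r
Count = 3

3


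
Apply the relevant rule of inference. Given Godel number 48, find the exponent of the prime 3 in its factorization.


Factorize 48 by dividing by 3 repeatedly.
Division steps: 3 divides 48 exactly 1 time(s).
Exponent of 3 = 1

1


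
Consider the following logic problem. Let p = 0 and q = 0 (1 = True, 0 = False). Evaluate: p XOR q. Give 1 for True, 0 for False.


p = 0, q = 0
Operation: p XOR q
Evaluate: 0 XOR 0 = 0

0


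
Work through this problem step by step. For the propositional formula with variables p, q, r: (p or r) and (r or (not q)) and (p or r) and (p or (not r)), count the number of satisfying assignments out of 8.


Evaluate all 8 assignments for p, q, r:
p=0, q=0, r=0: 0
p=0, q=0, r=1: 0
p=0, q=1, r=0: 0
p=0, q=1, r=1: 0
p=1, q=0, r=0: 1
p=1, q=0, r=1: 1
p=1, q=1, r=0: 0
p=1, q=1, r=1: 1
Satisfying count = 3

3
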